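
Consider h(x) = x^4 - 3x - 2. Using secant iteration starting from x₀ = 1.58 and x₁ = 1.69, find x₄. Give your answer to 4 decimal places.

1.6180

h(1.58) = -0.507987, h(1.69) = 1.087307
x₂ = 1.690000 − 1.087307·(1.690000 − 1.580000) / (1.087307 − (-0.507987)) = 1.690000 − (0.119604)/(1.595294) = 1.615027
h(1.615027) = -0.041787
x₃ = 1.615027 − (-0.041787)·(1.615027 − 1.690000) / (-0.041787 − 1.087307) = 1.615027 − (0.003133)/(-1.129094) = 1.617802
h(1.617802) = -0.003237
x₄ = 1.617802 − (-0.003237)·(1.617802 − 1.615027) / (-0.003237 − (-0.041787)) = 1.617802 − (-0.000009)/(0.038550) = 1.618035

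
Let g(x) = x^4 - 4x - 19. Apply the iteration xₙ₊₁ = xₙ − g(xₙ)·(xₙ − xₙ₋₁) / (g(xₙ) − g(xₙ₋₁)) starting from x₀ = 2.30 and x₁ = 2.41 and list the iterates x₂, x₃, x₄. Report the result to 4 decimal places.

g(2.30) = -0.215900, g(2.41) = 5.094026
x₂ = 2.410000 − 5.094026·(2.410000 − 2.300000) / (5.094026 − (-0.215900)) = 2.410000 − (0.560343)/(5.309926) = 2.304473
g(2.304473) = -0.015484
x₃ = 2.304473 − (-0.015484)·(2.304473 − 2.410000) / (-0.015484 − 5.094026) = 2.304473 − (0.001634)/(-5.109509) = 2.304792
g(2.304792) = -0.001105
x₄ = 2.304792 − (-0.001105)·(2.304792 − 2.304473) / (-0.001105 − (-0.015484)) = 2.304792 − (0.000000)/(0.014378) = 2.304817

2.3045, 2.3048, 2.3048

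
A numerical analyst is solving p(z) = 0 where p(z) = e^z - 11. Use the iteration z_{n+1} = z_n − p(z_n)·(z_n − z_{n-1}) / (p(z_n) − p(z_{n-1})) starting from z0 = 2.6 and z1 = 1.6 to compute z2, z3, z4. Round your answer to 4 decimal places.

p(2.6) = 2.463738, p(1.6) = -6.046968
z2 = 1.600000 − (-6.046968)·(1.600000 − 2.600000) / (-6.046968 − 2.463738) = 1.600000 − (6.046968)/(-8.510706) = 2.310513
p(2.310513) = -0.920405
z3 = 2.310513 − (-0.920405)·(2.310513 − 1.600000) / (-0.920405 − (-6.046968)) = 2.310513 − (-0.653960)/(5.126562) = 2.438076
p(2.438076) = 0.450989
z4 = 2.438076 − 0.450989·(2.438076 − 2.310513) / (0.450989 − (-0.920405)) = 2.438076 − (0.057530)/(1.371394) = 2.396126

2.3105, 2.4381, 2.3961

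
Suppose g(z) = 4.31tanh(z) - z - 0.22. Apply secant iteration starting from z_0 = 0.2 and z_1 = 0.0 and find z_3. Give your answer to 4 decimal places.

0.0666

g(0.2) = 0.430688, g(0.0) = -0.220000
z_2 = 0.000000 − (-0.220000)·(0.000000 − 0.200000) / (-0.220000 − 0.430688) = 0.000000 − (0.044000)/(-0.650688) = 0.067621
g(0.067621) = 0.003381
z_3 = 0.067621 − 0.003381·(0.067621 − 0.000000) / (0.003381 − (-0.220000)) = 0.067621 − (0.000229)/(0.223381) = 0.066597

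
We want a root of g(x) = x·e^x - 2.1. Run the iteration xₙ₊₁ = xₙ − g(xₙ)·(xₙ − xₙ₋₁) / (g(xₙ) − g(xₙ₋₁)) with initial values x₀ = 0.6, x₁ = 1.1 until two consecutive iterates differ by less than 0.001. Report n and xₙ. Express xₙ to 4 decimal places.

g(0.6) = -1.006729, g(1.1) = 1.204583
x₂ = 1.100000 − 1.204583·(0.500000)/(2.211311) = 0.827632;  |Δ| = 0.272368
g(0.827632) = -0.206467
x₃ = 0.827632 − (-0.206467)·(-0.272368)/(-1.411049) = 0.867485;  |Δ| = 0.039853
g(0.867485) = -0.034592
x₄ = 0.867485 − (-0.034592)·(0.039853)/(0.171875) = 0.875506;  |Δ| = 0.008021
g(0.875506) = 0.001292
x₅ = 0.875506 − 0.001292·(0.008021)/(0.035884) = 0.875217;  |Δ| = 0.000289
|x₅ − x₄| = 0.000289 < 0.001

n = 5, xₙ = 0.8752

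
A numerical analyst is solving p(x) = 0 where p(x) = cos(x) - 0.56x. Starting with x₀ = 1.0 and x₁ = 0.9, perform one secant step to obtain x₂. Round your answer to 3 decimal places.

p(1.0) = -0.01970, p(0.9) = 0.11761
x₂ = 0.90000 − 0.11761·(0.90000 − 1.00000) / (0.11761 − (-0.01970)) = 0.90000 − (-0.01176)/(0.13731) = 0.98565

0.986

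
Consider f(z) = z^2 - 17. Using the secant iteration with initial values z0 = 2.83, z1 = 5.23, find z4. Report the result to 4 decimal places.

4.1236

f(2.83) = -8.991100, f(5.23) = 10.352900
z2 = 5.230000 − 10.352900·(5.230000 − 2.830000) / (10.352900 − (-8.991100)) = 5.230000 − (24.846960)/(19.344000) = 3.945521
f(3.945521) = -1.432863
z3 = 3.945521 − (-1.432863)·(3.945521 − 5.230000) / (-1.432863 − 10.352900) = 3.945521 − (1.840483)/(-11.785763) = 4.101683
f(4.101683) = -0.176200
z4 = 4.101683 − (-0.176200)·(4.101683 − 3.945521) / (-0.176200 − (-1.432863)) = 4.101683 − (-0.027516)/(1.256664) = 4.123578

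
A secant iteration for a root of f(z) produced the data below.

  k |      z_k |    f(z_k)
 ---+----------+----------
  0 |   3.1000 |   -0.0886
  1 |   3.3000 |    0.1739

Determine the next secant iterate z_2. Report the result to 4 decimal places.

z_2 = 3.3000 − 0.1739·(3.3000 − 3.1000) / (0.1739 − (-0.0886))
   = 3.3000 − (0.034780)/(0.262500) = 3.167505

3.1675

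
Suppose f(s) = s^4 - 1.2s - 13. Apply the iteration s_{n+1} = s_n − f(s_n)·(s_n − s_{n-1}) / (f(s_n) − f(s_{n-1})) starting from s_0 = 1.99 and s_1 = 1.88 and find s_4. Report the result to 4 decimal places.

1.9802

f(1.99) = 0.294392, f(1.88) = -2.764017
s_2 = 1.880000 − (-2.764017)·(1.880000 − 1.990000) / (-2.764017 − 0.294392) = 1.880000 − (0.304042)/(-3.058409) = 1.979412
f(1.979412) = -0.024014
s_3 = 1.979412 − (-0.024014)·(1.979412 − 1.880000) / (-0.024014 − (-2.764017)) = 1.979412 − (-0.002387)/(2.740003) = 1.980283
f(1.980283) = 0.001987
s_4 = 1.980283 − 0.001987·(1.980283 − 1.979412) / (0.001987 − (-0.024014)) = 1.980283 − (0.000002)/(0.026001) = 1.980216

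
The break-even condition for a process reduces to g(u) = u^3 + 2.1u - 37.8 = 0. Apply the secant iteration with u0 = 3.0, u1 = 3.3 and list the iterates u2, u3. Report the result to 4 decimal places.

3.1411, 3.1475

g(3.0) = -4.500000, g(3.3) = 5.067000
u2 = 3.300000 − 5.067000·(3.300000 − 3.000000) / (5.067000 − (-4.500000)) = 3.300000 − (1.520100)/(9.567000) = 3.141110
g(3.141110) = -0.211679
u3 = 3.141110 − (-0.211679)·(3.141110 − 3.300000) / (-0.211679 − 5.067000) = 3.141110 − (0.033634)/(-5.278679) = 3.147482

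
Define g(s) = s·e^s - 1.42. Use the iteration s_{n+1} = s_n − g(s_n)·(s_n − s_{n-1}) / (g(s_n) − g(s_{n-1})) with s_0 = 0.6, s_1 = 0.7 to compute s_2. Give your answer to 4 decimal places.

0.7033

g(0.6) = -0.326729, g(0.7) = -0.010373
s_2 = 0.700000 − (-0.010373)·(0.700000 − 0.600000) / (-0.010373 − (-0.326729)) = 0.700000 − (-0.001037)/(0.316356) = 0.703279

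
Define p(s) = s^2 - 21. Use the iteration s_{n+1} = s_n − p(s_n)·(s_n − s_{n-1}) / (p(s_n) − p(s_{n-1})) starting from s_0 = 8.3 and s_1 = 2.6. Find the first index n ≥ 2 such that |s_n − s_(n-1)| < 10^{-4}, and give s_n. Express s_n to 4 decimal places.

p(8.3) = 47.890000, p(2.6) = -14.240000
s_2 = 2.600000 − (-14.240000)·(-5.700000)/(-62.130000) = 3.906422;  |Δ| = 1.306422
p(3.906422) = -5.739867
s_3 = 3.906422 − (-5.739867)·(1.306422)/(8.500133) = 4.788607;  |Δ| = 0.882185
p(4.788607) = 1.930756
s_4 = 4.788607 − 1.930756·(0.882185)/(7.670623) = 4.566554;  |Δ| = 0.222053
p(4.566554) = -0.146584
s_5 = 4.566554 − (-0.146584)·(-0.222053)/(-2.077340) = 4.582223;  |Δ| = 0.015669
p(4.582223) = -0.003234
s_6 = 4.582223 − (-0.003234)·(0.015669)/(0.143350) = 4.582576;  |Δ| = 0.000353
p(4.582576) = 0.000006
s_7 = 4.582576 − 0.000006·(0.000353)/(0.003239) = 4.582576;  |Δ| = 0.000001
|s_7 − s_6| = 0.000001 < 10^{-4}

n = 7, s_n = 4.5826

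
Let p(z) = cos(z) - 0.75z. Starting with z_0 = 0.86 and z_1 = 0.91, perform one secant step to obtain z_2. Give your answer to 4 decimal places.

p(0.86) = 0.007437, p(0.91) = -0.068754
z_2 = 0.910000 − (-0.068754)·(0.910000 − 0.860000) / (-0.068754 − 0.007437) = 0.910000 − (-0.003438)/(-0.076192) = 0.864881

0.8649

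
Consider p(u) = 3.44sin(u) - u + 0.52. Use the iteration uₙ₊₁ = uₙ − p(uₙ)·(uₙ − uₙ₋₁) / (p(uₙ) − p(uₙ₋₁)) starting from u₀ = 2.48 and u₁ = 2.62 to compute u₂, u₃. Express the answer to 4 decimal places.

p(2.48) = 0.153447, p(2.62) = -0.385980
u₂ = 2.620000 − (-0.385980)·(2.620000 − 2.480000) / (-0.385980 − 0.153447) = 2.620000 − (-0.054037)/(-0.539427) = 2.519825
p(2.519825) = 0.003882
u₃ = 2.519825 − 0.003882·(2.519825 − 2.620000) / (0.003882 − (-0.385980)) = 2.519825 − (-0.000389)/(0.389862) = 2.520822

2.5198, 2.5208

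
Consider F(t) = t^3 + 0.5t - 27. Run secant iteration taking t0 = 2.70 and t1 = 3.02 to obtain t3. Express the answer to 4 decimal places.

2.9443

F(2.70) = -5.967000, F(3.02) = 2.053608
t2 = 3.020000 − 2.053608·(3.020000 − 2.700000) / (2.053608 − (-5.967000)) = 3.020000 − (0.657155)/(8.020608) = 2.938067
F(2.938067) = -0.168881
t3 = 2.938067 − (-0.168881)·(2.938067 − 3.020000) / (-0.168881 − 2.053608) = 2.938067 − (0.013837)/(-2.222489) = 2.944293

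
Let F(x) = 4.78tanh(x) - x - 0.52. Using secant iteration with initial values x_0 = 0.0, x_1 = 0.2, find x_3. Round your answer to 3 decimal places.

F(0.0) = -0.52000, F(0.2) = 0.22345
x_2 = 0.20000 − 0.22345·(0.20000 − 0.00000) / (0.22345 − (-0.52000)) = 0.20000 − (0.04469)/(0.74345) = 0.13989
F(0.13989) = 0.00445
x_3 = 0.13989 − 0.00445·(0.13989 − 0.20000) / (0.00445 − 0.22345) = 0.13989 − (-0.00027)/(-0.21901) = 0.13867

0.139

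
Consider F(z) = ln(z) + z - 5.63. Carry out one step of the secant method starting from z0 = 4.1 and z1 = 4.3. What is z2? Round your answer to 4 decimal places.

F(4.1) = -0.119013, F(4.3) = 0.128615
z2 = 4.300000 − 0.128615·(4.300000 − 4.100000) / (0.128615 − (-0.119013)) = 4.300000 − (0.025723)/(0.247628) = 4.196122

4.1961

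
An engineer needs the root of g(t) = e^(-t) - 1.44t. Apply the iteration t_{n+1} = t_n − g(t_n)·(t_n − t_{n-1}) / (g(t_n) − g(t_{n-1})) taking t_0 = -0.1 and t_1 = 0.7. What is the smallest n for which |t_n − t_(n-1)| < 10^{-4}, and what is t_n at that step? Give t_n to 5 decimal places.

g(-0.1) = 1.2491709, g(0.7) = -0.5114147
t_2 = 0.7000000 − (-0.5114147)·(0.8000000)/(-1.7605856) = 0.4676161;  |Δ| = 0.2323839
g(0.4676161) = -0.0468732
t_3 = 0.4676161 − (-0.0468732)·(-0.2323839)/(0.4645415) = 0.4441681;  |Δ| = 0.0234480
g(0.4441681) = 0.0017556
t_4 = 0.4441681 − 0.0017556·(-0.0234480)/(0.0486288) = 0.4450146;  |Δ| = 0.0008465
g(0.4450146) = -0.0000061
t_5 = 0.4450146 − (-0.0000061)·(0.0008465)/(-0.0017617) = 0.4450117;  |Δ| = 0.0000029
|t_5 − t_4| = 0.0000029 < 10^{-4}

n = 5, t_n = 0.44501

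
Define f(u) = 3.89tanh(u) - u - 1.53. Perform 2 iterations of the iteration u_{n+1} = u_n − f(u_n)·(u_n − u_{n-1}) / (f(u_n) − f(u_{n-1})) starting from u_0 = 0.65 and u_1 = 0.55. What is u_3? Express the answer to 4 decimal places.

f(0.65) = 0.043796, f(0.55) = -0.132976
u_2 = 0.550000 − (-0.132976)·(0.550000 − 0.650000) / (-0.132976 − 0.043796) = 0.550000 − (0.013298)/(-0.176773) = 0.625225
f(0.625225) = 0.002773
u_3 = 0.625225 − 0.002773·(0.625225 − 0.550000) / (0.002773 − (-0.132976)) = 0.625225 − (0.000209)/(0.135750) = 0.623688

0.6237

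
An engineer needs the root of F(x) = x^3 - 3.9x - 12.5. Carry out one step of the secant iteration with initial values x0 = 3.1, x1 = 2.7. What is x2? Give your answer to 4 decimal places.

2.8566

F(3.1) = 5.201000, F(2.7) = -3.347000
x2 = 2.700000 − (-3.347000)·(2.700000 − 3.100000) / (-3.347000 − 5.201000) = 2.700000 − (1.338800)/(-8.548000) = 2.856621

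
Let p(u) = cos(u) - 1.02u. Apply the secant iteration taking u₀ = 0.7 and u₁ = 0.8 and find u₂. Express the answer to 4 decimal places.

0.7299

p(0.7) = 0.050842, p(0.8) = -0.119293
u₂ = 0.800000 − (-0.119293)·(0.800000 − 0.700000) / (-0.119293 − 0.050842) = 0.800000 − (-0.011929)/(-0.170135) = 0.729883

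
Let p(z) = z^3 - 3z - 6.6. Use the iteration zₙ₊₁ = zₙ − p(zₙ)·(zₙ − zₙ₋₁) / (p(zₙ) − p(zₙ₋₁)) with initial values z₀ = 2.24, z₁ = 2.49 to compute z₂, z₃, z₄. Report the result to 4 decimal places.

2.3908, 2.3980, 2.3983

p(2.24) = -2.080576, p(2.49) = 1.368249
z₂ = 2.490000 − 1.368249·(2.490000 − 2.240000) / (1.368249 − (-2.080576)) = 2.490000 − (0.342062)/(3.448825) = 2.390818
p(2.390818) = -0.106516
z₃ = 2.390818 − (-0.106516)·(2.390818 − 2.490000) / (-0.106516 − 1.368249) = 2.390818 − (0.010565)/(-1.474765) = 2.397981
p(2.397981) = -0.004798
z₄ = 2.397981 − (-0.004798)·(2.397981 − 2.390818) / (-0.004798 − (-0.106516)) = 2.397981 − (-0.000034)/(0.101718) = 2.398319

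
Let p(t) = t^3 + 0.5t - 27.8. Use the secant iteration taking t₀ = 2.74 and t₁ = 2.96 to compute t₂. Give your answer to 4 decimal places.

p(2.74) = -5.859176, p(2.96) = -0.385664
t₂ = 2.960000 − (-0.385664)·(2.960000 − 2.740000) / (-0.385664 − (-5.859176)) = 2.960000 − (-0.084846)/(5.473512) = 2.975501

2.9755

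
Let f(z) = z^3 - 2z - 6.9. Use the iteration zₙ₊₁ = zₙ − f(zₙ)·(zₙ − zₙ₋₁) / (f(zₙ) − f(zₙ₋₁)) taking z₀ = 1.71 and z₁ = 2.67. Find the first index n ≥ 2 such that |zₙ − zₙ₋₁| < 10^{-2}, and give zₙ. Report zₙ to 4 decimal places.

f(1.71) = -5.319789, f(2.67) = 6.794163
z₂ = 2.670000 − 6.794163·(0.960000)/(12.113952) = 2.131580;  |Δ| = 0.538420
f(2.131580) = -1.478044
z₃ = 2.131580 − (-1.478044)·(-0.538420)/(-8.272207) = 2.227783;  |Δ| = 0.096203
f(2.227783) = -0.299047
z₄ = 2.227783 − (-0.299047)·(0.096203)/(1.178998) = 2.252184;  |Δ| = 0.024401
f(2.252184) = 0.019457
z₅ = 2.252184 − 0.019457·(0.024401)/(0.318504) = 2.250693;  |Δ| = 0.001491
|z₅ − z₄| = 0.001491 < 10^{-2}

n = 5, zₙ = 2.2507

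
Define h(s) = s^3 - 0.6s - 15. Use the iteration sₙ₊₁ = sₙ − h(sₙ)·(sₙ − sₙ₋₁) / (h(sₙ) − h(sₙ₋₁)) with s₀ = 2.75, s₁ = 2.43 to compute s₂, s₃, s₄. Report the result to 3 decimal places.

2.538, 2.548, 2.547

h(2.75) = 4.14688, h(2.43) = -2.10909
s₂ = 2.43000 − (-2.10909)·(2.43000 − 2.75000) / (-2.10909 − 4.14688) = 2.43000 − (0.67491)/(-6.25597) = 2.53788
h(2.53788) = -0.17661
s₃ = 2.53788 − (-0.17661)·(2.53788 − 2.43000) / (-0.17661 − (-2.10909)) = 2.53788 − (-0.01905)/(1.93248) = 2.54774
h(2.54774) = 0.00872
s₄ = 2.54774 − 0.00872·(2.54774 − 2.53788) / (0.00872 − (-0.17661)) = 2.54774 − (0.00009)/(0.18534) = 2.54728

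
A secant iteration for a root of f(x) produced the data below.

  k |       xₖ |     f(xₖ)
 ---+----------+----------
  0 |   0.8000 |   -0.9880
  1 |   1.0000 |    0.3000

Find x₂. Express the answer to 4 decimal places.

x₂ = 1.0000 − 0.3000·(1.0000 − 0.8000) / (0.3000 − (-0.9880))
   = 1.0000 − (0.060000)/(1.288000) = 0.953416

0.9534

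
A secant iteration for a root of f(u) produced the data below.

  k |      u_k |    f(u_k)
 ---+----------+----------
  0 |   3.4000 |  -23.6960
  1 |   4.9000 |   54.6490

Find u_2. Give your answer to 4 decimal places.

u_2 = 4.9000 − 54.6490·(4.9000 − 3.4000) / (54.6490 − (-23.6960))
   = 4.9000 − (81.973500)/(78.345000) = 3.853686

3.8537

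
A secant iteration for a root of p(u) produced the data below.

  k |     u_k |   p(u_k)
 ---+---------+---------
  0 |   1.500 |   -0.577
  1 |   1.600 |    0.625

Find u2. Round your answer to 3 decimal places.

u2 = 1.600 − 0.625·(1.600 − 1.500) / (0.625 − (-0.577))
   = 1.600 − (0.06250)/(1.20200) = 1.54800

1.548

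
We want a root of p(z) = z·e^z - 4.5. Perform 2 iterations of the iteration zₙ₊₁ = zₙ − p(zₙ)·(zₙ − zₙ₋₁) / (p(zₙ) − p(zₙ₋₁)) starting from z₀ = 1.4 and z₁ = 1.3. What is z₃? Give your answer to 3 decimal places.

p(1.4) = 1.17728, p(1.3) = 0.27009
z₂ = 1.30000 − 0.27009·(1.30000 − 1.40000) / (0.27009 − 1.17728) = 1.30000 − (-0.02701)/(-0.90719) = 1.27023
p(1.27023) = 0.02413
z₃ = 1.27023 − 0.02413·(1.27023 − 1.30000) / (0.02413 − 0.27009) = 1.27023 − (-0.00072)/(-0.24596) = 1.26731

1.267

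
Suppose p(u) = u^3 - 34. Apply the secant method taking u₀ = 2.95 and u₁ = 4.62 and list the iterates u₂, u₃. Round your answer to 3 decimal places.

p(2.95) = -8.32762, p(4.62) = 64.61113
u₂ = 4.62000 − 64.61113·(4.62000 − 2.95000) / (64.61113 − (-8.32762)) = 4.62000 − (107.90058)/(72.93875) = 3.14067
p(3.14067) = -3.02107
u₃ = 3.14067 − (-3.02107)·(3.14067 − 4.62000) / (-3.02107 − 64.61113) = 3.14067 − (4.46917)/(-67.63220) = 3.20675

3.141, 3.207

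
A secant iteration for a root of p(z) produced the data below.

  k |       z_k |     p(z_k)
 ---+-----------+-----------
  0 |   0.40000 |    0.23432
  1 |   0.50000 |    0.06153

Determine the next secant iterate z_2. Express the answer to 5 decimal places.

z_2 = 0.50000 − 0.06153·(0.50000 − 0.40000) / (0.06153 − 0.23432)
   = 0.50000 − (0.0061530)/(-0.1727900) = 0.5356097

0.53561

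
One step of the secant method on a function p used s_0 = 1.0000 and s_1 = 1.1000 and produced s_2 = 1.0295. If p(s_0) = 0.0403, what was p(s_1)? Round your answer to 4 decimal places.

-0.0963

The secant line through (1.0000, 0.0403) and (1.1000, p(s_1)) crosses zero at s_2 = 1.0295.
So (1.0000, 0.0403), (1.1000, p(s_1)), (1.0295, 0) are collinear:
p(s_1) = 0.0403 · (1.1000 − 1.0295) / (1.0000 − 1.0295) = 0.0403 · (0.070500)/(-0.029500) = -0.096310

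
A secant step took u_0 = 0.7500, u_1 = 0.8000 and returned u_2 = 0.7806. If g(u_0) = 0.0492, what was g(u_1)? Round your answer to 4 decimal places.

The secant line through (0.7500, 0.0492) and (0.8000, g(u_1)) crosses zero at u_2 = 0.7806.
So (0.7500, 0.0492), (0.8000, g(u_1)), (0.7806, 0) are collinear:
g(u_1) = 0.0492 · (0.8000 − 0.7806) / (0.7500 − 0.7806) = 0.0492 · (0.019400)/(-0.030600) = -0.031192

-0.0312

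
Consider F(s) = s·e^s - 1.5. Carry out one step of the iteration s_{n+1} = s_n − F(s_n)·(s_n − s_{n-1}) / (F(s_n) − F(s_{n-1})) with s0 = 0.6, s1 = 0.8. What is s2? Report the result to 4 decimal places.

F(0.6) = -0.406729, F(0.8) = 0.280433
s2 = 0.800000 − 0.280433·(0.800000 − 0.600000) / (0.280433 − (-0.406729)) = 0.800000 − (0.056087)/(0.687161) = 0.718379

0.7184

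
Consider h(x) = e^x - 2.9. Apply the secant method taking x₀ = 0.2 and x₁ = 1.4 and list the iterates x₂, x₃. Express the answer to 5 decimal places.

h(0.2) = -1.6785972, h(1.4) = 1.1552000
x₂ = 1.4000000 − 1.1552000·(1.4000000 − 0.2000000) / (1.1552000 − (-1.6785972)) = 1.4000000 − (1.3862400)/(2.8337972) = 0.9108189
h(0.9108189) = -0.4136422
x₃ = 0.9108189 − (-0.4136422)·(0.9108189 − 1.4000000) / (-0.4136422 − 1.1552000) = 0.9108189 − (0.2023459)/(-1.5688421) = 1.0397968

0.91082, 1.03980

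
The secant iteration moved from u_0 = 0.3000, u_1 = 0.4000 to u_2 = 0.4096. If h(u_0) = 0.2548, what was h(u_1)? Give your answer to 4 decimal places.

The secant line through (0.3000, 0.2548) and (0.4000, h(u_1)) crosses zero at u_2 = 0.4096.
So (0.3000, 0.2548), (0.4000, h(u_1)), (0.4096, 0) are collinear:
h(u_1) = 0.2548 · (0.4000 − 0.4096) / (0.3000 − 0.4096) = 0.2548 · (-0.009600)/(-0.109600) = 0.022318

0.0223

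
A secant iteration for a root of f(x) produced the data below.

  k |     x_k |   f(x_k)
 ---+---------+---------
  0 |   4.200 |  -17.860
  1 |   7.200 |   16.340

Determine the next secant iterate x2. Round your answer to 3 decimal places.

5.767

x2 = 7.200 − 16.340·(7.200 − 4.200) / (16.340 − (-17.860))
   = 7.200 − (49.02000)/(34.20000) = 5.76667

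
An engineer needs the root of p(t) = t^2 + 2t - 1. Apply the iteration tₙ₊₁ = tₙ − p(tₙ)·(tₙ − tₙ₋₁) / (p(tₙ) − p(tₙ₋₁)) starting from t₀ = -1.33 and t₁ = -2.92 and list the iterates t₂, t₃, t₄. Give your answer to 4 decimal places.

-2.1705, -2.3743, -2.4180

p(-1.33) = -1.891100, p(-2.92) = 1.686400
t₂ = -2.920000 − 1.686400·(-2.920000 − (-1.330000)) / (1.686400 − (-1.891100)) = -2.920000 − (-2.681376)/(3.577500) = -2.170489
p(-2.170489) = -0.629956
t₃ = -2.170489 − (-0.629956)·(-2.170489 − (-2.920000)) / (-0.629956 − 1.686400) = -2.170489 − (-0.472159)/(-2.316356) = -2.374326
p(-2.374326) = -0.111229
t₄ = -2.374326 − (-0.111229)·(-2.374326 − (-2.170489)) / (-0.111229 − (-0.629956)) = -2.374326 − (0.022672)/(0.518727) = -2.418034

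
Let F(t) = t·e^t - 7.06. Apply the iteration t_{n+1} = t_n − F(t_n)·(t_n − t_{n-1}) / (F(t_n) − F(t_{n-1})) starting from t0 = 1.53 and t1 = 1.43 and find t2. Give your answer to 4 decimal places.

F(1.53) = 0.005811, F(1.43) = -1.084460
t2 = 1.430000 − (-1.084460)·(1.430000 − 1.530000) / (-1.084460 − 0.005811) = 1.430000 − (0.108446)/(-1.090271) = 1.529467

1.5295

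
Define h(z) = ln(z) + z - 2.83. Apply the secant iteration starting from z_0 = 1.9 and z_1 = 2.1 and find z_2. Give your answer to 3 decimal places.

2.092

h(1.9) = -0.28815, h(2.1) = 0.01194
z_2 = 2.10000 − 0.01194·(2.10000 − 1.90000) / (0.01194 − (-0.28815)) = 2.10000 − (0.00239)/(0.30008) = 2.09204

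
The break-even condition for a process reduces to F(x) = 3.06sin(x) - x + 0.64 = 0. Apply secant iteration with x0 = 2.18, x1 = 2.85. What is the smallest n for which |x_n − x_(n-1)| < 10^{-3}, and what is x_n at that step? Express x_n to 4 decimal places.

F(2.18) = 0.969518, F(2.85) = -1.330317
x2 = 2.850000 − (-1.330317)·(0.670000)/(-2.299835) = 2.462445;  |Δ| = 0.387555
F(2.462445) = 0.099633
x3 = 2.462445 − 0.099633·(-0.387555)/(1.429950) = 2.489448;  |Δ| = 0.027003
F(2.489448) = 0.007642
x4 = 2.489448 − 0.007642·(0.027003)/(-0.091991) = 2.491691;  |Δ| = 0.002243
F(2.491691) = -0.000062
x5 = 2.491691 − (-0.000062)·(0.002243)/(-0.007703) = 2.491673;  |Δ| = 0.000018
|x5 − x4| = 0.000018 < 10^{-3}

n = 5, x_n = 2.4917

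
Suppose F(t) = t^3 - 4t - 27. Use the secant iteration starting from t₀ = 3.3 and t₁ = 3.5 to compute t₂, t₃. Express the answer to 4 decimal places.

3.4389, 3.4416

F(3.3) = -4.263000, F(3.5) = 1.875000
t₂ = 3.500000 − 1.875000·(3.500000 − 3.300000) / (1.875000 − (-4.263000)) = 3.500000 − (0.375000)/(6.138000) = 3.438905
F(3.438905) = -0.086891
t₃ = 3.438905 − (-0.086891)·(3.438905 − 3.500000) / (-0.086891 − 1.875000) = 3.438905 − (0.005309)/(-1.961891) = 3.441611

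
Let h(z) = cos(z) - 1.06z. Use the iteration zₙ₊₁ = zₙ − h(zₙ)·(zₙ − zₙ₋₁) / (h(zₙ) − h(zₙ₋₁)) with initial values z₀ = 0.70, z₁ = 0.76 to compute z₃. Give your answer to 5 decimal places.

0.71336

h(0.70) = 0.0228422, h(0.76) = -0.0807640
z₂ = 0.7600000 − (-0.0807640)·(0.7600000 − 0.7000000) / (-0.0807640 − 0.0228422) = 0.7600000 − (-0.0048458)/(-0.1036062) = 0.7132283
h(0.7132283) = 0.0002317
z₃ = 0.7132283 − 0.0002317·(0.7132283 − 0.7600000) / (0.0002317 − (-0.0807640)) = 0.7132283 − (-0.0000108)/(0.0809956) = 0.7133620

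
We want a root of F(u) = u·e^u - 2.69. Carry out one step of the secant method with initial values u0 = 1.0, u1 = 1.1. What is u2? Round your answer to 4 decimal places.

0.9952

F(1.0) = 0.028282, F(1.1) = 0.614583
u2 = 1.100000 − 0.614583·(1.100000 − 1.000000) / (0.614583 − 0.028282) = 1.100000 − (0.061458)/(0.586301) = 0.995176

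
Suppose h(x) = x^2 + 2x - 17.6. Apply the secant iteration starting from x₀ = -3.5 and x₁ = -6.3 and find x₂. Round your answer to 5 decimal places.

-5.08333

h(-3.5) = -12.3500000, h(-6.3) = 9.4900000
x₂ = -6.3000000 − 9.4900000·(-6.3000000 − (-3.5000000)) / (9.4900000 − (-12.3500000)) = -6.3000000 − (-26.5720000)/(21.8400000) = -5.0833333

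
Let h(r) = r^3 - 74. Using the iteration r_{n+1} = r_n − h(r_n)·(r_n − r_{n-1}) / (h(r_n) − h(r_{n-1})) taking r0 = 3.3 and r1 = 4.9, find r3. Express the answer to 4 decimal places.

4.1749

h(3.3) = -38.063000, h(4.9) = 43.649000
r2 = 4.900000 − 43.649000·(4.900000 − 3.300000) / (43.649000 − (-38.063000)) = 4.900000 − (69.838400)/(81.712000) = 4.045310
h(4.045310) = -7.800373
r3 = 4.045310 − (-7.800373)·(4.045310 − 4.900000) / (-7.800373 − 43.649000) = 4.045310 − (6.666898)/(-51.449373) = 4.174892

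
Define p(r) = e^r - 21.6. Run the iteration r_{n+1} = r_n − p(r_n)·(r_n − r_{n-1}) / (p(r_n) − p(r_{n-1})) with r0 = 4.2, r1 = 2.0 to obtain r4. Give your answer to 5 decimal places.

p(4.2) = 45.0863310, p(2.0) = -14.2109439
r2 = 2.0000000 − (-14.2109439)·(2.0000000 − 4.2000000) / (-14.2109439 − 45.0863310) = 2.0000000 − (31.2640766)/(-59.2972749) = 2.5272431
p(2.5272431) = -9.0810555
r3 = 2.5272431 − (-9.0810555)·(2.5272431 − 2.0000000) / (-9.0810555 − (-14.2109439)) = 2.5272431 − (-4.7879235)/(5.1298884) = 3.4605818
p(3.4605818) = 10.2354922
r4 = 3.4605818 − 10.2354922·(3.4605818 − 2.5272431) / (10.2354922 − (-9.0810555)) = 3.4605818 − (9.5531811)/(19.3165477) = 2.9660223

2.96602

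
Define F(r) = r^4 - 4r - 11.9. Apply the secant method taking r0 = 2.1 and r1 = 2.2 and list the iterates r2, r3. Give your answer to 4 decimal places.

2.1238, 2.1252

F(2.1) = -0.851900, F(2.2) = 2.725600
r2 = 2.200000 − 2.725600·(2.200000 − 2.100000) / (2.725600 − (-0.851900)) = 2.200000 − (0.272560)/(3.577500) = 2.123813
F(2.123813) = -0.049915
r3 = 2.123813 − (-0.049915)·(2.123813 − 2.200000) / (-0.049915 − 2.725600) = 2.123813 − (0.003803)/(-2.775515) = 2.125183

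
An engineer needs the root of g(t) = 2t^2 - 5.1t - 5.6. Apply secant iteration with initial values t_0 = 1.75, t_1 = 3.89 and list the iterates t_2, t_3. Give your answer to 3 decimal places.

g(1.75) = -8.40000, g(3.89) = 4.82520
t_2 = 3.89000 − 4.82520·(3.89000 − 1.75000) / (4.82520 − (-8.40000)) = 3.89000 − (10.32593)/(13.22520) = 3.10922
g(3.10922) = -2.12250
t_3 = 3.10922 − (-2.12250)·(3.10922 − 3.89000) / (-2.12250 − 4.82520) = 3.10922 − (1.65720)/(-6.94770) = 3.34775

3.109, 3.348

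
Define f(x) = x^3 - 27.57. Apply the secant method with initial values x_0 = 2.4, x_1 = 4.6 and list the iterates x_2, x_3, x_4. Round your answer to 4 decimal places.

2.7621, 2.9187, 3.0305

f(2.4) = -13.746000, f(4.6) = 69.766000
x_2 = 4.600000 − 69.766000·(4.600000 − 2.400000) / (69.766000 − (-13.746000)) = 4.600000 − (153.485200)/(83.512000) = 2.762118
f(2.762118) = -6.496984
x_3 = 2.762118 − (-6.496984)·(2.762118 − 4.600000) / (-6.496984 − 69.766000) = 2.762118 − (11.940690)/(-76.262984) = 2.918691
f(2.918691) = -2.706391
x_4 = 2.918691 − (-2.706391)·(2.918691 − 2.762118) / (-2.706391 − (-6.496984)) = 2.918691 − (-0.423747)/(3.790593) = 3.030480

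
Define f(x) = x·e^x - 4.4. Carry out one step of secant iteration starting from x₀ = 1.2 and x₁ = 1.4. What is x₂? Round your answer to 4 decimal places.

f(1.2) = -0.415860, f(1.4) = 1.277280
x₂ = 1.400000 − 1.277280·(1.400000 − 1.200000) / (1.277280 − (-0.415860)) = 1.400000 − (0.255456)/(1.693140) = 1.249123

1.2491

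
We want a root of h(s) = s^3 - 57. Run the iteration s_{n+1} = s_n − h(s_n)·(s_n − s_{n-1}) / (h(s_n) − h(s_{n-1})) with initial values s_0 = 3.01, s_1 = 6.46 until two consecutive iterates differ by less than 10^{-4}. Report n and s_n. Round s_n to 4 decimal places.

h(3.01) = -29.729099, h(6.46) = 212.586136
s_2 = 6.460000 − 212.586136·(3.450000)/(242.315235) = 3.433273;  |Δ| = 3.026727
h(3.433273) = -16.530778
s_3 = 3.433273 − (-16.530778)·(-3.026727)/(-229.116914) = 3.651651;  |Δ| = 0.218378
h(3.651651) = -8.306864
s_4 = 3.651651 − (-8.306864)·(0.218378)/(8.223914) = 3.872232;  |Δ| = 0.220581
h(3.872232) = 1.060938
s_5 = 3.872232 − 1.060938·(0.220581)/(9.367802) = 3.847250;  |Δ| = 0.024982
h(3.847250) = -0.055564
s_6 = 3.847250 − (-0.055564)·(-0.024982)/(-1.116502) = 3.848493;  |Δ| = 0.001243
h(3.848493) = -0.000341
s_7 = 3.848493 − (-0.000341)·(0.001243)/(0.055222) = 3.848501;  |Δ| = 0.000008
|s_7 − s_6| = 0.000008 < 10^{-4}

n = 7, s_n = 3.8485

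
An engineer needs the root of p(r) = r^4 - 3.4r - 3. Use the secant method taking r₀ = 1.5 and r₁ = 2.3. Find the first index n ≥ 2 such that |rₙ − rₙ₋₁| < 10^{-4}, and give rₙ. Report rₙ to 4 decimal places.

n = 7, rₙ = 1.7256

p(1.5) = -3.037500, p(2.3) = 17.164100
r₂ = 2.300000 − 17.164100·(0.800000)/(20.201600) = 1.620288;  |Δ| = 0.679712
p(1.620288) = -1.616612
r₃ = 1.620288 − (-1.616612)·(-0.679712)/(-18.780712) = 1.678796;  |Δ| = 0.058508
p(1.678796) = -0.764776
r₄ = 1.678796 − (-0.764776)·(0.058508)/(0.851836) = 1.731325;  |Δ| = 0.052529
p(1.731325) = 0.098415
r₅ = 1.731325 − 0.098415·(0.052529)/(0.863191) = 1.725336;  |Δ| = 0.005989
p(1.725336) = -0.004901
r₆ = 1.725336 − (-0.004901)·(-0.005989)/(-0.103316) = 1.725620;  |Δ| = 0.000284
p(1.725620) = -0.000029
r₇ = 1.725620 − (-0.000029)·(0.000284)/(0.004872) = 1.725622;  |Δ| = 0.000002
|r₇ − r₆| = 0.000002 < 10^{-4}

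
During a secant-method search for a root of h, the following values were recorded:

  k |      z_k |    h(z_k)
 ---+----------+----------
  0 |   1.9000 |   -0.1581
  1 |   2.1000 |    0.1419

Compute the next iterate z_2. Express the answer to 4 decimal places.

z_2 = 2.1000 − 0.1419·(2.1000 − 1.9000) / (0.1419 − (-0.1581))
   = 2.1000 − (0.028380)/(0.300000) = 2.005400

2.0054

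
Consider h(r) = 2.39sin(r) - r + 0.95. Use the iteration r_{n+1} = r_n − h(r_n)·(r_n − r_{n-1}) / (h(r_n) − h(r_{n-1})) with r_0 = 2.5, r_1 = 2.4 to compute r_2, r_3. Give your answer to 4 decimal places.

h(2.5) = -0.119652, h(2.4) = 0.164357
r_2 = 2.400000 − 0.164357·(2.400000 − 2.500000) / (0.164357 − (-0.119652)) = 2.400000 − (-0.016436)/(0.284009) = 2.457870
h(2.457870) = 0.001852
r_3 = 2.457870 − 0.001852·(2.457870 − 2.400000) / (0.001852 − 0.164357) = 2.457870 − (0.000107)/(-0.162505) = 2.458530

2.4579, 2.4585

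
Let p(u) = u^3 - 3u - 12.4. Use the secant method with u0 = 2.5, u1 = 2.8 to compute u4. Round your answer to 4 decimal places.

p(2.5) = -4.275000, p(2.8) = 1.152000
u2 = 2.800000 − 1.152000·(2.800000 − 2.500000) / (1.152000 − (-4.275000)) = 2.800000 − (0.345600)/(5.427000) = 2.736318
p(2.736318) = -0.120940
u3 = 2.736318 − (-0.120940)·(2.736318 − 2.800000) / (-0.120940 − 1.152000) = 2.736318 − (0.007702)/(-1.272940) = 2.742369
p(2.742369) = -0.002887
u4 = 2.742369 − (-0.002887)·(2.742369 − 2.736318) / (-0.002887 − (-0.120940)) = 2.742369 − (-0.000017)/(0.118053) = 2.742517

2.7425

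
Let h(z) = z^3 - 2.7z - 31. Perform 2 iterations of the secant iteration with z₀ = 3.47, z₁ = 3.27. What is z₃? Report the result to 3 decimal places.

3.427

h(3.47) = 1.41292, h(3.27) = -4.86322
z₂ = 3.27000 − (-4.86322)·(3.27000 − 3.47000) / (-4.86322 − 1.41292) = 3.27000 − (0.97264)/(-6.27614) = 3.42497
h(3.42497) = -0.07093
z₃ = 3.42497 − (-0.07093)·(3.42497 − 3.27000) / (-0.07093 − (-4.86322)) = 3.42497 − (-0.01099)/(4.79229) = 3.42727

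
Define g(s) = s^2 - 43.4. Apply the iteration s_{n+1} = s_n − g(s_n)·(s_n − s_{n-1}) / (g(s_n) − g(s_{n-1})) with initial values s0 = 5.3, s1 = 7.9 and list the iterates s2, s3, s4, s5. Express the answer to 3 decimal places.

6.460, 6.576, 6.588, 6.588

g(5.3) = -15.31000, g(7.9) = 19.01000
s2 = 7.90000 − 19.01000·(7.90000 − 5.30000) / (19.01000 − (-15.31000)) = 7.90000 − (49.42600)/(34.32000) = 6.45985
g(6.45985) = -1.67036
s3 = 6.45985 − (-1.67036)·(6.45985 − 7.90000) / (-1.67036 − 19.01000) = 6.45985 − (2.40557)/(-20.68036) = 6.57617
g(6.57617) = -0.15399
s4 = 6.57617 − (-0.15399)·(6.57617 − 6.45985) / (-0.15399 − (-1.67036)) = 6.57617 − (-0.01791)/(1.51637) = 6.58798
g(6.58798) = 0.00151
s5 = 6.58798 − 0.00151·(6.58798 − 6.57617) / (0.00151 − (-0.15399)) = 6.58798 − (0.00002)/(0.15550) = 6.58787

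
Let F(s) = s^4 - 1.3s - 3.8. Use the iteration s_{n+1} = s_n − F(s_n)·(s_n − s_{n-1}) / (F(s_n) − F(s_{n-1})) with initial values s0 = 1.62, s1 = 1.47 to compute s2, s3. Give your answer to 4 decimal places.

F(1.62) = 0.981475, F(1.47) = -1.041511
s2 = 1.470000 − (-1.041511)·(1.470000 − 1.620000) / (-1.041511 − 0.981475) = 1.470000 − (0.156227)/(-2.022987) = 1.547226
F(1.547226) = -0.080600
s3 = 1.547226 − (-0.080600)·(1.547226 − 1.470000) / (-0.080600 − (-1.041511)) = 1.547226 − (-0.006224)/(0.960911) = 1.553703

1.5472, 1.5537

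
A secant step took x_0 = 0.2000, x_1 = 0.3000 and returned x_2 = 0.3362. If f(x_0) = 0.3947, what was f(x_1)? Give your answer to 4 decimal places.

The secant line through (0.2000, 0.3947) and (0.3000, f(x_1)) crosses zero at x_2 = 0.3362.
So (0.2000, 0.3947), (0.3000, f(x_1)), (0.3362, 0) are collinear:
f(x_1) = 0.3947 · (0.3000 − 0.3362) / (0.2000 − 0.3362) = 0.3947 · (-0.036200)/(-0.136200) = 0.104906

0.1049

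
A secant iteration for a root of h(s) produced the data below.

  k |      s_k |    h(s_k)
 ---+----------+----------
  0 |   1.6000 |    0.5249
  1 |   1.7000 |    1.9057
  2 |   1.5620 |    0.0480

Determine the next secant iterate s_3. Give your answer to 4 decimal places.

s_3 = 1.5620 − 0.0480·(1.5620 − 1.7000) / (0.0480 − 1.9057)
   = 1.5620 − (-0.006624)/(-1.857700) = 1.558434

1.5584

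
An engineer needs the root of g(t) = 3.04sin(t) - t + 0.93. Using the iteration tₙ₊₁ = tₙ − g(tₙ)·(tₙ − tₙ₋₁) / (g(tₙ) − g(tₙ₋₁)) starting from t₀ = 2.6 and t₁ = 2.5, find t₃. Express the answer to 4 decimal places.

2.5713

g(2.6) = -0.102876, g(2.5) = 0.249355
t₂ = 2.500000 − 0.249355·(2.500000 − 2.600000) / (0.249355 − (-0.102876)) = 2.500000 − (-0.024936)/(0.352231) = 2.570793
g(2.570793) = 0.001734
t₃ = 2.570793 − 0.001734·(2.570793 − 2.500000) / (0.001734 − 0.249355) = 2.570793 − (0.000123)/(-0.247621) = 2.571289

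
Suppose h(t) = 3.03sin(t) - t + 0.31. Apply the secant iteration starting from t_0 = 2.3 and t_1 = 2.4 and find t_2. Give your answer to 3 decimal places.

h(2.3) = 0.26949, h(2.4) = -0.04335
t_2 = 2.40000 − (-0.04335)·(2.40000 − 2.30000) / (-0.04335 − 0.26949) = 2.40000 − (-0.00433)/(-0.31283) = 2.38614

2.386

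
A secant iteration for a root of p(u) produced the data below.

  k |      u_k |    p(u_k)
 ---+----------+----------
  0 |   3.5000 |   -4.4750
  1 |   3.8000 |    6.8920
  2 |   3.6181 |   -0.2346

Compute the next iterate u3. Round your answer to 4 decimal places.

u3 = 3.6181 − (-0.2346)·(3.6181 − 3.8000) / (-0.2346 − 6.8920)
   = 3.6181 − (0.042674)/(-7.126600) = 3.624088

3.6241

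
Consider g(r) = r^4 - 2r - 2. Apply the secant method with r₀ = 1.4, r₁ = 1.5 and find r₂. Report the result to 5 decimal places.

g(1.4) = -0.9584000, g(1.5) = 0.0625000
r₂ = 1.5000000 − 0.0625000·(1.5000000 − 1.4000000) / (0.0625000 − (-0.9584000)) = 1.5000000 − (0.0062500)/(1.0209000) = 1.4938780

1.49388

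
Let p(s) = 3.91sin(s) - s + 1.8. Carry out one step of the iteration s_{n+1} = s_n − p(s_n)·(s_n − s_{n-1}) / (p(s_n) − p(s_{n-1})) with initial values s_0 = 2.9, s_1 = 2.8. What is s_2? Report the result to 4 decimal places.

2.8653

p(2.9) = -0.164535, p(2.8) = 0.309804
s_2 = 2.800000 − 0.309804·(2.800000 − 2.900000) / (0.309804 − (-0.164535)) = 2.800000 − (-0.030980)/(0.474339) = 2.865313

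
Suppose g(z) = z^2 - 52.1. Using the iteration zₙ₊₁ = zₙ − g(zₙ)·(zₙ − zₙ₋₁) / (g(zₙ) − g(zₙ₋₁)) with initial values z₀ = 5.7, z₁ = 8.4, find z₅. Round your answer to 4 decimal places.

g(5.7) = -19.610000, g(8.4) = 18.460000
z₂ = 8.400000 − 18.460000·(8.400000 − 5.700000) / (18.460000 − (-19.610000)) = 8.400000 − (49.842000)/(38.070000) = 7.090780
g(7.090780) = -1.820837
z₃ = 7.090780 − (-1.820837)·(7.090780 − 8.400000) / (-1.820837 − 18.460000) = 7.090780 − (2.383876)/(-20.280837) = 7.208323
g(7.208323) = -0.140074
z₄ = 7.208323 − (-0.140074)·(7.208323 − 7.090780) / (-0.140074 − (-1.820837)) = 7.208323 − (-0.016465)/(1.680763) = 7.218119
g(7.218119) = 0.001247
z₅ = 7.218119 − 0.001247·(7.218119 − 7.208323) / (0.001247 − (-0.140074)) = 7.218119 − (0.000012)/(0.141321) = 7.218033

7.2180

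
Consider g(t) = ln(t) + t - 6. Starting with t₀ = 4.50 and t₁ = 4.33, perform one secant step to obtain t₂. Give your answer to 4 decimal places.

4.4967

g(4.50) = 0.004077, g(4.33) = -0.204432
t₂ = 4.330000 − (-0.204432)·(4.330000 − 4.500000) / (-0.204432 − 0.004077) = 4.330000 − (0.034754)/(-0.208510) = 4.496676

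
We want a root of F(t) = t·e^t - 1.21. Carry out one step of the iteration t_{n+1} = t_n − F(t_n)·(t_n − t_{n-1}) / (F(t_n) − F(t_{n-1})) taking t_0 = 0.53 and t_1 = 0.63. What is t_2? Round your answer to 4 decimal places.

F(0.53) = -0.309566, F(0.63) = -0.027105
t_2 = 0.630000 − (-0.027105)·(0.630000 − 0.530000) / (-0.027105 − (-0.309566)) = 0.630000 − (-0.002711)/(0.282461) = 0.639596

0.6396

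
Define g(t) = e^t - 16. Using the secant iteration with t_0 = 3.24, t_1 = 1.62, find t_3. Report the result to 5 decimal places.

g(3.24) = 9.5337217, g(1.62) = -10.9469097
t_2 = 1.6200000 − (-10.9469097)·(1.6200000 − 3.2400000) / (-10.9469097 − 9.5337217) = 1.6200000 − (17.7339937)/(-20.4806314) = 2.4858910
g(2.4858910) = -3.9881824
t_3 = 2.4858910 − (-3.9881824)·(2.4858910 − 1.6200000) / (-3.9881824 − (-10.9469097)) = 2.4858910 − (-3.4533311)/(6.9587273) = 2.9821500

2.98215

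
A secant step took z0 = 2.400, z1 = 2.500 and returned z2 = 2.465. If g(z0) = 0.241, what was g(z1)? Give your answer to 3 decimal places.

-0.130

The secant line through (2.400, 0.241) and (2.500, g(z1)) crosses zero at z2 = 2.465.
So (2.400, 0.241), (2.500, g(z1)), (2.465, 0) are collinear:
g(z1) = 0.241 · (2.500 − 2.465) / (2.400 − 2.465) = 0.241 · (0.03500)/(-0.06500) = -0.12977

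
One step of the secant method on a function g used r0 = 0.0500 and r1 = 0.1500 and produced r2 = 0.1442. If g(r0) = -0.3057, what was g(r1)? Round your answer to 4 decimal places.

0.0188

The secant line through (0.0500, -0.3057) and (0.1500, g(r1)) crosses zero at r2 = 0.1442.
So (0.0500, -0.3057), (0.1500, g(r1)), (0.1442, 0) are collinear:
g(r1) = -0.3057 · (0.1500 − 0.1442) / (0.0500 − 0.1442) = -0.3057 · (0.005800)/(-0.094200) = 0.018822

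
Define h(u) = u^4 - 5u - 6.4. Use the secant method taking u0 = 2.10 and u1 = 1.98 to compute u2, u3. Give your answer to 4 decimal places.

2.0121, 2.0147

h(2.10) = 2.548100, h(1.98) = -0.930464
u2 = 1.980000 − (-0.930464)·(1.980000 − 2.100000) / (-0.930464 − 2.548100) = 1.980000 − (0.111656)/(-3.478564) = 2.012098
h(2.012098) = -0.069821
u3 = 2.012098 − (-0.069821)·(2.012098 − 1.980000) / (-0.069821 − (-0.930464)) = 2.012098 − (-0.002241)/(0.860642) = 2.014702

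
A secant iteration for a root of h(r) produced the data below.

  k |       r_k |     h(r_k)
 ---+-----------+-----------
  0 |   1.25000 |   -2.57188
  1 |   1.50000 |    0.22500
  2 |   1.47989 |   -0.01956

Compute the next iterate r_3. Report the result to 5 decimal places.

r_3 = 1.47989 − (-0.01956)·(1.47989 − 1.50000) / (-0.01956 − 0.22500)
   = 1.47989 − (0.0003934)/(-0.2445600) = 1.4814984

1.48150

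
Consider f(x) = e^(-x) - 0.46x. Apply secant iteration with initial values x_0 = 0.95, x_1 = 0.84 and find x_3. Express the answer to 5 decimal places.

0.89145

f(0.95) = -0.0502590, f(0.84) = 0.0453105
x_2 = 0.8400000 − 0.0453105·(0.8400000 − 0.9500000) / (0.0453105 − (-0.0502590)) = 0.8400000 − (-0.0049842)/(0.0955695) = 0.8921522
f(0.8921522) = -0.0006171
x_3 = 0.8921522 − (-0.0006171)·(0.8921522 − 0.8400000) / (-0.0006171 − 0.0453105) = 0.8921522 − (-0.0000322)/(-0.0459276) = 0.8914514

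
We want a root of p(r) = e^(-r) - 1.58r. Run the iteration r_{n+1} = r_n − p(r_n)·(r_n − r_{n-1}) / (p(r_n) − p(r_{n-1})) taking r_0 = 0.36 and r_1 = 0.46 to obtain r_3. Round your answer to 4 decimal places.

p(0.36) = 0.128876, p(0.46) = -0.095516
r_2 = 0.460000 − (-0.095516)·(0.460000 − 0.360000) / (-0.095516 − 0.128876) = 0.460000 − (-0.009552)/(-0.224393) = 0.417433
p(0.417433) = -0.000809
r_3 = 0.417433 − (-0.000809)·(0.417433 − 0.460000) / (-0.000809 − (-0.095516)) = 0.417433 − (0.000034)/(0.094707) = 0.417070

0.4171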